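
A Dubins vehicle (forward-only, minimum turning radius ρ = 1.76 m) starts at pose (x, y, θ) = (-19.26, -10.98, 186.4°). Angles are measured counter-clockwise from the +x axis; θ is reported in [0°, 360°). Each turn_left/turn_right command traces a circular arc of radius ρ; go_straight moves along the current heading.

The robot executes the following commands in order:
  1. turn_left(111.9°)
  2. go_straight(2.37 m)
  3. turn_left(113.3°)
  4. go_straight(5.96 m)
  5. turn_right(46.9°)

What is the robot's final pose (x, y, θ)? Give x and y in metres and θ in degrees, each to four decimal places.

(-11.6238, -10.5773, 4.7000°)

set_pose: (x, y, θ) = (-19.2600, -10.9800, 186.4000°), ρ = 1.76
turn_left(111.9°): centre at ρ to the left, rotate +111.9° → (-20.6135, -13.5634, 298.3000°)
go_straight(2.37): x += 2.37·cos θ, y += 2.37·sin θ → (-19.4899, -15.6502, 298.3000°)
turn_left(113.3°): centre at ρ to the left, rotate +113.3° → (-16.5609, -15.9090, 411.6000° ≡ 51.6000°)
go_straight(5.96): x += 5.96·cos θ, y += 5.96·sin θ → (-12.8589, -11.2382, 51.6000°)
turn_right(46.9°): centre at ρ to the right, rotate −46.9° → (-11.6238, -10.5773, 4.7000°)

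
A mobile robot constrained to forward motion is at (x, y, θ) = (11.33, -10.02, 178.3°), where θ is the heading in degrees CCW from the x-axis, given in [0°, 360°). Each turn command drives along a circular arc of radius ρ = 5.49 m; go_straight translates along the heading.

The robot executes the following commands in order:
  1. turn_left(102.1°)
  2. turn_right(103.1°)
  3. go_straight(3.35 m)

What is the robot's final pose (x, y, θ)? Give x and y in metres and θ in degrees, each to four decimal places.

(-3.2374, -22.8158, 177.3000°)

set_pose: (x, y, θ) = (11.3300, -10.0200, 178.3000°), ρ = 5.49
turn_left(102.1°): centre at ρ to the left, rotate +102.1° → (5.7673, -16.4986, 280.4000°)
turn_right(103.1°): centre at ρ to the right, rotate −103.1° → (0.1089, -22.9736, 177.3000°)
go_straight(3.35): x += 3.35·cos θ, y += 3.35·sin θ → (-3.2374, -22.8158, 177.3000°)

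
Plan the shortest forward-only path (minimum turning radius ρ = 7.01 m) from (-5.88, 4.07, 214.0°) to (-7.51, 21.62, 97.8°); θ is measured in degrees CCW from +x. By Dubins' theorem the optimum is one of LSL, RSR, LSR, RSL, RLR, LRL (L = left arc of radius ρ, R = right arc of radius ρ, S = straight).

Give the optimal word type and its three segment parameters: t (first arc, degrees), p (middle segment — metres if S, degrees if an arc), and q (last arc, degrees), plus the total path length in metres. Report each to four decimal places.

LRL: t = 18.9285°, p = 227.5723°, q = 92.4437°, L = 41.4690 m

Let ψ = atan2(Δy, Δx) = atan2(17.55, -1.63) = 95.3063° be the start→goal bearing.
Normalize: d = |goal − start| / ρ = 17.625533/7.01 = 2.514341, α = (θ_start − ψ) mod 360° = 118.6937° = 2.071596 rad, β = (θ_goal − ψ) mod 360° = 2.4937° = 0.043524 rad.
Common terms: sin α = 0.877199, cos α = -0.480128, sin β = 0.043510, cos β = 0.999053, cos(α−β) = -0.441506, d² = 6.321912. Work in radians in the unit-radius frame; every candidate has L = ρ·(t + p + q).
LSL: p² = 2 + d² − 2cos(α−β) + 2d(sin α − sin β) = 13.397279; p = √p² = 3.660229; φ = atan2(cos β − cos α, d + sin α − sin β) = 0.416019 rad; t = (φ − α) mod 2π = 4.627608 rad, q = (β − φ) mod 2π = 5.910690 rad → L = 7.01·(4.627608 + 3.660229 + 5.910690) = 7.01·14.198527 = 99.531677 m
RSR: p² = 2 + d² − 2cos(α−β) + 2d(sin β − sin α) = 5.012569; p = √p² = 2.238877; φ = atan2(cos α − cos β, d − sin α + sin β) = -0.721724 rad; t = (α − φ) mod 2π = 2.793320 rad, q = (φ − β) mod 2π = 5.517937 rad → L = 7.01·(2.793320 + 2.238877 + 5.517937) = 7.01·10.550135 = 73.956444 m
LSR: p² = d² − 2 + 2cos(α−β) + 2d(sin α + sin β) = 8.068853; p = √p² = 2.840573; φ = atan2(−cos α − cos β, d + sin α + sin β) − atan2(−2, p) = 0.463527 rad; t = (φ − α) mod 2π = 4.675116 rad, q = (φ − β) mod 2π = 0.420003 rad → L = 7.01·(4.675116 + 2.840573 + 0.420003) = 7.01·7.935692 = 55.629200 m
RSL: p² = d² − 2 + 2cos(α−β) − 2d(sin α + sin β) = -1.191052 < 0 → infeasible
RLR: c = (6 − d² + 2cos(α−β) + 2d(sin α − sin β))/8 = 0.373429; p = 2π − arccos c = 5.095092 rad; φ = atan2(cos α − cos β, d − sin α + sin β) = -0.721724 rad; t = (α − φ + p/2) mod 2π = 5.340866 rad, q = (α − β − t + p) mod 2π = 1.782298 rad → L = 7.01·(5.340866 + 5.095092 + 1.782298) = 7.01·12.218256 = 85.649972 m
LRL: c = (6 − d² + 2cos(α−β) − 2d(sin α − sin β))/8 = -0.674660; p = 2π − arccos c = 3.971885 rad; φ = atan2(cos β − cos α, d + sin α − sin β) = 0.416019 rad; t = (φ − α + p/2) mod 2π = 0.330365 rad, q = (β − α − t + p) mod 2π = 1.613447 rad → L = 7.01·(0.330365 + 3.971885 + 1.613447) = 7.01·5.915698 = 41.469041 m
Shortest: LRL with L = 41.469041 m ≈ 41.4690 m
Convert LRL to answer units (arcs ×180/π): t = 0.330365·180/π = 18.9285°, p = 3.971885·180/π = 227.5723°, q = 1.613447·180/π = 92.4437°, L = 41.4690 m.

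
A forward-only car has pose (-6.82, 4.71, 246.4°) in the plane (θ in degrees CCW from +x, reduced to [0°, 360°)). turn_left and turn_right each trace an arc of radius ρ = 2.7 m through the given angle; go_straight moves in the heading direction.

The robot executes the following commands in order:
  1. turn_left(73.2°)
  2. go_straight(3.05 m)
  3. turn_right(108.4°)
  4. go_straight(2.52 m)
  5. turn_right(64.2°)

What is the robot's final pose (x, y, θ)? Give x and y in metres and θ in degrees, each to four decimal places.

(-9.1490, -6.0299, 147.0000°)

set_pose: (x, y, θ) = (-6.8200, 4.7100, 246.4000°), ρ = 2.7
turn_left(73.2°): centre at ρ to the left, rotate +73.2° → (-6.0957, 1.5729, 319.6000°)
go_straight(3.05): x += 3.05·cos θ, y += 3.05·sin θ → (-3.7731, -0.4039, 319.6000°)
turn_right(108.4°): centre at ρ to the right, rotate −108.4° → (-4.1243, -4.7695, 211.2000°)
go_straight(2.52): x += 2.52·cos θ, y += 2.52·sin θ → (-6.2798, -6.0749, 211.2000°)
turn_right(64.2°): centre at ρ to the right, rotate −64.2° → (-9.1490, -6.0299, 147.0000°)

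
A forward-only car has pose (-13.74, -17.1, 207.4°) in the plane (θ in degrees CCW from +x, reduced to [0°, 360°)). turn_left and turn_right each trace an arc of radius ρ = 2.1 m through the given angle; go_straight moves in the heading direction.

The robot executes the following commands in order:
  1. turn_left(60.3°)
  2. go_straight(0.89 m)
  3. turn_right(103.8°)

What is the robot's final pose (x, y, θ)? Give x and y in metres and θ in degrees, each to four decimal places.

set_pose: (x, y, θ) = (-13.7400, -17.1000, 207.4000°), ρ = 2.1
turn_left(60.3°): centre at ρ to the left, rotate +60.3° → (-14.8719, -18.8801, 267.7000°)
go_straight(0.89): x += 0.89·cos θ, y += 0.89·sin θ → (-14.9076, -19.7694, 267.7000°)
turn_right(103.8°): centre at ρ to the right, rotate −103.8° → (-17.5883, -21.7028, 163.9000°)

(-17.5883, -21.7028, 163.9000°)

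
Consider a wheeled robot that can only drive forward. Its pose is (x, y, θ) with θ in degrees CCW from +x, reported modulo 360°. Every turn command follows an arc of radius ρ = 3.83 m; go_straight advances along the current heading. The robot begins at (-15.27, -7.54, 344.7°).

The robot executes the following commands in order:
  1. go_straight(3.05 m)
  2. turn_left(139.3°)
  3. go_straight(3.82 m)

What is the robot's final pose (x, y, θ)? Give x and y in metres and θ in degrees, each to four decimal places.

(-10.2784, 0.6581, 124.0000°)

set_pose: (x, y, θ) = (-15.2700, -7.5400, 344.7000°), ρ = 3.83
go_straight(3.05): x += 3.05·cos θ, y += 3.05·sin θ → (-12.3281, -8.3448, 344.7000°)
turn_left(139.3°): centre at ρ to the left, rotate +139.3° → (-8.1423, -2.5088, 484.0000° ≡ 124.0000°)
go_straight(3.82): x += 3.82·cos θ, y += 3.82·sin θ → (-10.2784, 0.6581, 124.0000°)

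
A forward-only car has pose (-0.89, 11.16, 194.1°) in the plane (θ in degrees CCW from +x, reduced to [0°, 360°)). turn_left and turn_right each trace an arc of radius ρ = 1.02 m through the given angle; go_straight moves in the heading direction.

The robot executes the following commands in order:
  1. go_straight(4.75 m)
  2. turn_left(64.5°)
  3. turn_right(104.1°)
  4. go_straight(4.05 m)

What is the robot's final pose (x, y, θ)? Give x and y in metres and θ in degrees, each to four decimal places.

set_pose: (x, y, θ) = (-0.8900, 11.1600, 194.1000°), ρ = 1.02
go_straight(4.75): x += 4.75·cos θ, y += 4.75·sin θ → (-5.4969, 10.0028, 194.1000°)
turn_left(64.5°): centre at ρ to the left, rotate +64.5° → (-6.2483, 9.2152, 258.6000°)
turn_right(104.1°): centre at ρ to the right, rotate −104.1° → (-7.6873, 8.4961, 154.5000°)
go_straight(4.05): x += 4.05·cos θ, y += 4.05·sin θ → (-11.3427, 10.2397, 154.5000°)

(-11.3427, 10.2397, 154.5000°)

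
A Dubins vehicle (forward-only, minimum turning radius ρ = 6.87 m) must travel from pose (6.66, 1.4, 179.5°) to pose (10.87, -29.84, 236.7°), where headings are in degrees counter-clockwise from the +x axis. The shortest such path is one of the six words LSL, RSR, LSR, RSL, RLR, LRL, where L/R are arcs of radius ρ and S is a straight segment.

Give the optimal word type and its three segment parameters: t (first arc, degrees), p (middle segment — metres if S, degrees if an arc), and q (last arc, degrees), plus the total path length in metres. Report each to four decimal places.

Let ψ = atan2(Δy, Δx) = atan2(-31.24, 4.21) = -82.3249° be the start→goal bearing.
Normalize: d = |goal − start| / ρ = 31.522400/6.87 = 4.588413, α = (θ_start − ψ) mod 360° = 261.8249° = 4.569706 rad, β = (θ_goal − ψ) mod 360° = 319.0249° = 5.568035 rad.
Common terms: sin α = -0.989838, cos α = -0.142199, sin β = -0.655731, cos β = 0.754994, cos(α−β) = 0.541708, d² = 21.053537. Work in radians in the unit-radius frame; every candidate has L = ρ·(t + p + q).
LSL: p² = 2 + d² − 2cos(α−β) + 2d(sin α − sin β) = 18.904080; p = √p² = 4.347882; φ = atan2(cos β − cos α, d + sin α − sin β) = 0.207845 rad; t = (φ − α) mod 2π = 1.921324 rad, q = (β − φ) mod 2π = 5.360190 rad → L = 6.87·(1.921324 + 4.347882 + 5.360190) = 6.87·11.629396 = 79.893950 m
RSR: p² = 2 + d² − 2cos(α−β) + 2d(sin β − sin α) = 25.036162; p = √p² = 5.003615; φ = atan2(cos α − cos β, d − sin α + sin β) = -0.180284 rad; t = (α − φ) mod 2π = 4.749990 rad, q = (φ − β) mod 2π = 0.534867 rad → L = 6.87·(4.749990 + 5.003615 + 0.534867) = 6.87·10.288472 = 70.681802 m
LSR: p² = d² − 2 + 2cos(α−β) + 2d(sin α + sin β) = 5.035849; p = √p² = 2.244070; φ = atan2(−cos α − cos β, d + sin α + sin β) − atan2(−2, p) = 0.522654 rad; t = (φ − α) mod 2π = 2.236133 rad, q = (φ − β) mod 2π = 1.237805 rad → L = 6.87·(2.236133 + 2.244070 + 1.237805) = 6.87·5.718008 = 39.282718 m
RSL: p² = d² − 2 + 2cos(α−β) − 2d(sin α + sin β) = 35.238058; p = √p² = 5.936165; φ = atan2(cos α + cos β, d − sin α − sin β) − atan2(2, p) = -0.226989 rad; t = (α − φ) mod 2π = 4.796695 rad, q = (β − φ) mod 2π = 5.795023 rad → L = 6.87·(4.796695 + 5.936165 + 5.795023) = 6.87·16.527884 = 113.546560 m
RLR: c = (6 − d² + 2cos(α−β) + 2d(sin α − sin β))/8 = -2.129520, |c| > 1 → infeasible
LRL: c = (6 − d² + 2cos(α−β) − 2d(sin α − sin β))/8 = -1.363010, |c| > 1 → infeasible
Shortest: LSR with L = 39.282718 m ≈ 39.2827 m
Convert LSR to answer units (arcs ×180/π): t = 2.236133·180/π = 128.1210°, p = ρ·p = 6.87·2.244070 = 15.4168 m, q = 1.237805·180/π = 70.9210°, L = 39.2827 m.

LSR: t = 128.1210°, p = 15.4168 m, q = 70.9210°, L = 39.2827 m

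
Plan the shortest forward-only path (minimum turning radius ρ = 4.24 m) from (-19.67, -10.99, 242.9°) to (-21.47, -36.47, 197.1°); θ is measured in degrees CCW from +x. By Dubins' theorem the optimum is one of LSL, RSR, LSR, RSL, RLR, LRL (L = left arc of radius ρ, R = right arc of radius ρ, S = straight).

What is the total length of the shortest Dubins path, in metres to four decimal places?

26.9675 m

Let ψ = atan2(Δy, Δx) = atan2(-25.48, -1.80) = -94.0409° be the start→goal bearing.
Normalize: d = |goal − start| / ρ = 25.543500/4.24 = 6.024410, α = (θ_start − ψ) mod 360° = 336.9409° = 5.880728 rad, β = (θ_goal − ψ) mod 360° = 291.1409° = 5.081367 rad.
Common terms: sin α = -0.391681, cos α = 0.920101, sin β = -0.932697, cos β = 0.360662, cos(α−β) = 0.697165, d² = 36.293521. Work in radians in the unit-radius frame; every candidate has L = ρ·(t + p + q).
LSL: p² = 2 + d² − 2cos(α−β) + 2d(sin α − sin β) = 43.417791; p = √p² = 6.589218; φ = atan2(cos β − cos α, d + sin α − sin β) = -0.085005 rad; t = (φ − α) mod 2π = 0.317453 rad, q = (β − φ) mod 2π = 5.166371 rad → L = 4.24·(0.317453 + 6.589218 + 5.166371) = 4.24·12.073042 = 51.189699 m
RSR: p² = 2 + d² − 2cos(α−β) + 2d(sin β − sin α) = 30.380591; p = √p² = 5.511859; φ = atan2(cos α − cos β, d − sin α + sin β) = 0.101672 rad; t = (α − φ) mod 2π = 5.779055 rad, q = (φ − β) mod 2π = 1.303491 rad → L = 4.24·(5.779055 + 5.511859 + 1.303491) = 4.24·12.594405 = 53.400278 m
LSR: p² = d² − 2 + 2cos(α−β) + 2d(sin α + sin β) = 19.730665; p = √p² = 4.441921; φ = atan2(−cos α − cos β, d + sin α + sin β) − atan2(−2, p) = 0.157025 rad; t = (φ − α) mod 2π = 0.559483 rad, q = (φ − β) mod 2π = 1.358844 rad → L = 4.24·(0.559483 + 4.441921 + 1.358844) = 4.24·6.360248 = 26.967451 m
RSL: p² = d² − 2 + 2cos(α−β) − 2d(sin α + sin β) = 51.645037; p = √p² = 7.186448; φ = atan2(cos α + cos β, d − sin α − sin β) − atan2(2, p) = -0.098884 rad; t = (α − φ) mod 2π = 5.979611 rad, q = (β − φ) mod 2π = 5.180251 rad → L = 4.24·(5.979611 + 7.186448 + 5.180251) = 4.24·18.346310 = 77.788356 m
RLR: c = (6 − d² + 2cos(α−β) + 2d(sin α − sin β))/8 = -2.797574, |c| > 1 → infeasible
LRL: c = (6 − d² + 2cos(α−β) − 2d(sin α − sin β))/8 = -4.427224, |c| > 1 → infeasible
Shortest: LSR with L = 26.967451 m ≈ 26.9675 m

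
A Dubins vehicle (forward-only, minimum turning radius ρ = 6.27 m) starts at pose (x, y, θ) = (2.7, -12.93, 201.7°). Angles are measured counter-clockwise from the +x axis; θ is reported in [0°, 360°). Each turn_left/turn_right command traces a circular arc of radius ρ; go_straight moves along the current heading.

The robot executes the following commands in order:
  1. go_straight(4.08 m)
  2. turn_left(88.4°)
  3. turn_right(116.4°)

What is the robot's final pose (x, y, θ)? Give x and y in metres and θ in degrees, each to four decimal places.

(-11.2368, -30.8059, 173.7000°)

set_pose: (x, y, θ) = (2.7000, -12.9300, 201.7000°), ρ = 6.27
go_straight(4.08): x += 4.08·cos θ, y += 4.08·sin θ → (-1.0909, -14.4386, 201.7000°)
turn_left(88.4°): centre at ρ to the left, rotate +88.4° → (-4.6607, -22.4190, 290.1000°)
turn_right(116.4°): centre at ρ to the right, rotate −116.4° → (-11.2368, -30.8059, 173.7000°)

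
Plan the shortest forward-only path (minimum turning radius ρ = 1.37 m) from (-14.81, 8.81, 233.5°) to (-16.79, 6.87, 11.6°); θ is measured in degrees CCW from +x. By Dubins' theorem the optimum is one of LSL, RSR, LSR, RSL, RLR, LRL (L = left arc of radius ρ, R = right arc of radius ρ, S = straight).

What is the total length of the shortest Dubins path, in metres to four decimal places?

9.2192 m

Let ψ = atan2(Δy, Δx) = atan2(-1.94, -1.98) = -135.5846° be the start→goal bearing.
Normalize: d = |goal − start| / ρ = 2.772003/1.37 = 2.023360, α = (θ_start − ψ) mod 360° = 9.0846° = 0.158557 rad, β = (θ_goal − ψ) mod 360° = 147.1846° = 2.568856 rad.
Common terms: sin α = 0.157893, cos α = 0.987456, sin β = 0.541934, cos β = -0.840421, cos(α−β) = -0.744312, d² = 4.093985. Work in radians in the unit-radius frame; every candidate has L = ρ·(t + p + q).
LSL: p² = 2 + d² − 2cos(α−β) + 2d(sin α − sin β) = 6.028504; p = √p² = 2.455301; φ = atan2(cos β − cos α, d + sin α − sin β) = -0.839728 rad; t = (φ − α) mod 2π = 5.284900 rad, q = (β − φ) mod 2π = 3.408585 rad → L = 1.37·(5.284900 + 2.455301 + 3.408585) = 1.37·11.148786 = 15.273837 m
RSR: p² = 2 + d² − 2cos(α−β) + 2d(sin β − sin α) = 9.136712; p = √p² = 3.022699; φ = atan2(cos α − cos β, d − sin α + sin β) = 0.649410 rad; t = (α − φ) mod 2π = 5.792332 rad, q = (φ − β) mod 2π = 4.363739 rad → L = 1.37·(5.792332 + 3.022699 + 4.363739) = 1.37·13.178770 = 18.054915 m
LSR: p² = d² − 2 + 2cos(α−β) + 2d(sin α + sin β) = 3.437365; p = √p² = 1.854013; φ = atan2(−cos α − cos β, d + sin α + sin β) − atan2(−2, p) = 0.769318 rad; t = (φ − α) mod 2π = 0.610761 rad, q = (φ − β) mod 2π = 4.483647 rad → L = 1.37·(0.610761 + 1.854013 + 4.483647) = 1.37·6.948421 = 9.519337 m
RSL: p² = d² − 2 + 2cos(α−β) − 2d(sin α + sin β) = -2.226641 < 0 → infeasible
RLR: c = (6 − d² + 2cos(α−β) + 2d(sin α − sin β))/8 = -0.142089; p = 2π − arccos c = 4.569817 rad; φ = atan2(cos α − cos β, d − sin α + sin β) = 0.649410 rad; t = (α − φ + p/2) mod 2π = 1.794055 rad, q = (α − β − t + p) mod 2π = 0.365463 rad → L = 1.37·(1.794055 + 4.569817 + 0.365463) = 1.37·6.729335 = 9.219189 m
LRL: c = (6 − d² + 2cos(α−β) − 2d(sin α − sin β))/8 = 0.246437; p = 2π − arccos c = 4.961391 rad; φ = atan2(cos β − cos α, d + sin α − sin β) = -0.839728 rad; t = (φ − α + p/2) mod 2π = 1.482411 rad, q = (β − α − t + p) mod 2π = 5.889280 rad → L = 1.37·(1.482411 + 4.961391 + 5.889280) = 1.37·12.333082 = 16.896322 m
Shortest: RLR with L = 9.219189 m ≈ 9.2192 m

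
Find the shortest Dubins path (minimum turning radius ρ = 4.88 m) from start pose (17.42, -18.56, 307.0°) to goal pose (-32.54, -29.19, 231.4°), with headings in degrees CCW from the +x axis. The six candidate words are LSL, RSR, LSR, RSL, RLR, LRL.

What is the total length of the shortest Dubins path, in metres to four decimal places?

Let ψ = atan2(Δy, Δx) = atan2(-10.63, -49.96) = -167.9883° be the start→goal bearing.
Normalize: d = |goal − start| / ρ = 51.078356/4.88 = 10.466876, α = (θ_start − ψ) mod 360° = 114.9883° = 2.006924 rad, β = (θ_goal − ψ) mod 360° = 39.3883° = 0.687455 rad.
Common terms: sin α = 0.906394, cos α = -0.422433, sin β = 0.634573, cos β = 0.772863, cos(α−β) = 0.248690, d² = 109.555500. Work in radians in the unit-radius frame; every candidate has L = ρ·(t + p + q).
LSL: p² = 2 + d² − 2cos(α−β) + 2d(sin α − sin β) = 116.748367; p = √p² = 10.805016; φ = atan2(cos β − cos α, d + sin α − sin β) = 0.110851 rad; t = (φ − α) mod 2π = 4.387112 rad, q = (β − φ) mod 2π = 0.576604 rad → L = 4.88·(4.387112 + 10.805016 + 0.576604) = 4.88·15.768732 = 76.951413 m
RSR: p² = 2 + d² − 2cos(α−β) + 2d(sin β − sin α) = 105.367874; p = √p² = 10.264885; φ = atan2(cos α − cos β, d − sin α + sin β) = -0.116710 rad; t = (α − φ) mod 2π = 2.123634 rad, q = (φ − β) mod 2π = 5.479020 rad → L = 4.88·(2.123634 + 10.264885 + 5.479020) = 4.88·17.867540 = 87.193594 m
LSR: p² = d² − 2 + 2cos(α−β) + 2d(sin α + sin β) = 140.311096; p = √p² = 11.845298; φ = atan2(−cos α − cos β, d + sin α + sin β) − atan2(−2, p) = 0.138091 rad; t = (φ − α) mod 2π = 4.414352 rad, q = (φ − β) mod 2π = 5.733821 rad → L = 4.88·(4.414352 + 11.845298 + 5.733821) = 4.88·21.993471 = 107.328137 m
RSL: p² = d² − 2 + 2cos(α−β) − 2d(sin α + sin β) = 75.794664; p = √p² = 8.706013; φ = atan2(cos α + cos β, d − sin α − sin β) − atan2(2, p) = -0.186569 rad; t = (α − φ) mod 2π = 2.193493 rad, q = (β − φ) mod 2π = 0.874024 rad → L = 4.88·(2.193493 + 8.706013 + 0.874024) = 4.88·11.773530 = 57.454826 m
RLR: c = (6 − d² + 2cos(α−β) + 2d(sin α − sin β))/8 = -12.170984, |c| > 1 → infeasible
LRL: c = (6 − d² + 2cos(α−β) − 2d(sin α − sin β))/8 = -13.593546, |c| > 1 → infeasible
Shortest: RSL with L = 57.454826 m ≈ 57.4548 m

57.4548 m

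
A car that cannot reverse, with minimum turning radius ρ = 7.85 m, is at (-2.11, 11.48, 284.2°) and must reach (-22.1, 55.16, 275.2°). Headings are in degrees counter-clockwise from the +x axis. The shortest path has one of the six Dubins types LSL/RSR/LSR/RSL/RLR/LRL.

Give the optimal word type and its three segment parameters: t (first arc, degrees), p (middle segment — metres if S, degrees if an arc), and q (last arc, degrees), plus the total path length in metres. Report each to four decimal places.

LSL: t = 190.7782°, p = 46.8475 m, q = 160.2218°, L = 94.9374 m

Let ψ = atan2(Δy, Δx) = atan2(43.68, -19.99) = 114.5910° be the start→goal bearing.
Normalize: d = |goal − start| / ρ = 48.036887/7.85 = 6.119349, α = (θ_start − ψ) mod 360° = 169.6090° = 2.960235 rad, β = (θ_goal − ψ) mod 360° = 160.6090° = 2.803155 rad.
Common terms: sin α = 0.180365, cos α = -0.983600, sin β = 0.332014, cos β = -0.943275, cos(α−β) = 0.987688, d² = 37.446428. Work in radians in the unit-radius frame; every candidate has L = ρ·(t + p + q).
LSL: p² = 2 + d² − 2cos(α−β) + 2d(sin α − sin β) = 35.615074; p = √p² = 5.967837; φ = atan2(cos β − cos α, d + sin α − sin β) = 0.006757 rad; t = (φ − α) mod 2π = 3.329708 rad, q = (β − φ) mod 2π = 2.796398 rad → L = 7.85·(3.329708 + 5.967837 + 2.796398) = 7.85·12.093942 = 94.937447 m
RSR: p² = 2 + d² − 2cos(α−β) + 2d(sin β − sin α) = 39.327029; p = √p² = 6.271127; φ = atan2(cos α − cos β, d − sin α + sin β) = -0.006430 rad; t = (α − φ) mod 2π = 2.966665 rad, q = (φ − β) mod 2π = 3.473600 rad → L = 7.85·(2.966665 + 6.271127 + 3.473600) = 7.85·12.711392 = 99.784424 m
LSR: p² = d² − 2 + 2cos(α−β) + 2d(sin α + sin β) = 43.692654; p = √p² = 6.610042; φ = atan2(−cos α − cos β, d + sin α + sin β) − atan2(−2, p) = 0.576581 rad; t = (φ − α) mod 2π = 3.899532 rad, q = (φ − β) mod 2π = 4.056611 rad → L = 7.85·(3.899532 + 6.610042 + 4.056611) = 7.85·14.566185 = 114.344550 m
RSL: p² = d² − 2 + 2cos(α−β) − 2d(sin α + sin β) = 31.150955; p = √p² = 5.581304; φ = atan2(cos α + cos β, d − sin α − sin β) − atan2(2, p) = -0.675097 rad; t = (α − φ) mod 2π = 3.635332 rad, q = (β − φ) mod 2π = 3.478253 rad → L = 7.85·(3.635332 + 5.581304 + 3.478253) = 7.85·12.694889 = 99.654879 m
RLR: c = (6 − d² + 2cos(α−β) + 2d(sin α − sin β))/8 = -3.915879, |c| > 1 → infeasible
LRL: c = (6 − d² + 2cos(α−β) − 2d(sin α − sin β))/8 = -3.451884, |c| > 1 → infeasible
Shortest: LSL with L = 94.937447 m ≈ 94.9374 m
Convert LSL to answer units (arcs ×180/π): t = 3.329708·180/π = 190.7782°, p = ρ·p = 7.85·5.967837 = 46.8475 m, q = 2.796398·180/π = 160.2218°, L = 94.9374 m.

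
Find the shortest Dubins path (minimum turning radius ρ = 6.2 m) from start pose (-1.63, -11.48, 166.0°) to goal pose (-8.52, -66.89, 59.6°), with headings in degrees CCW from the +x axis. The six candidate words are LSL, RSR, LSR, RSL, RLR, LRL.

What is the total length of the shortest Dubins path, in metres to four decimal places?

74.9288 m

Let ψ = atan2(Δy, Δx) = atan2(-55.41, -6.89) = -97.0881° be the start→goal bearing.
Normalize: d = |goal − start| / ρ = 55.836728/6.2 = 9.005924, α = (θ_start − ψ) mod 360° = 263.0881° = 4.591754 rad, β = (θ_goal − ψ) mod 360° = 156.6881° = 2.734723 rad.
Common terms: sin α = -0.992732, cos α = -0.120343, sin β = 0.395736, cos β = -0.918364, cos(α−β) = -0.282341, d² = 81.106665. Work in radians in the unit-radius frame; every candidate has L = ρ·(t + p + q).
LSL: p² = 2 + d² − 2cos(α−β) + 2d(sin α − sin β) = 58.662464; p = √p² = 7.659143; φ = atan2(cos β − cos α, d + sin α − sin β) = -0.104381 rad; t = (φ − α) mod 2π = 1.587050 rad, q = (β − φ) mod 2π = 2.839105 rad → L = 6.2·(1.587050 + 7.659143 + 2.839105) = 6.2·12.085297 = 74.928844 m
RSR: p² = 2 + d² − 2cos(α−β) + 2d(sin β − sin α) = 108.680232; p = √p² = 10.424981; φ = atan2(cos α − cos β, d − sin α + sin β) = 0.076624 rad; t = (α − φ) mod 2π = 4.515130 rad, q = (φ − β) mod 2π = 3.625086 rad → L = 6.2·(4.515130 + 10.424981 + 3.625086) = 6.2·18.565197 = 115.104220 m
LSR: p² = d² − 2 + 2cos(α−β) + 2d(sin α + sin β) = 67.788977; p = √p² = 8.233406; φ = atan2(−cos α − cos β, d + sin α + sin β) − atan2(−2, p) = 0.361199 rad; t = (φ − α) mod 2π = 2.052631 rad, q = (φ − β) mod 2π = 3.909661 rad → L = 6.2·(2.052631 + 8.233406 + 3.909661) = 6.2·14.195698 = 88.013327 m
RSL: p² = d² − 2 + 2cos(α−β) − 2d(sin α + sin β) = 89.294987; p = √p² = 9.449602; φ = atan2(cos α + cos β, d − sin α − sin β) − atan2(2, p) = -0.316318 rad; t = (α − φ) mod 2π = 4.908072 rad, q = (β − φ) mod 2π = 3.051041 rad → L = 6.2·(4.908072 + 9.449602 + 3.051041) = 6.2·17.408716 = 107.934036 m
RLR: c = (6 − d² + 2cos(α−β) + 2d(sin α − sin β))/8 = -12.585029, |c| > 1 → infeasible
LRL: c = (6 − d² + 2cos(α−β) − 2d(sin α − sin β))/8 = -6.332808, |c| > 1 → infeasible
Shortest: LSL with L = 74.928844 m ≈ 74.9288 m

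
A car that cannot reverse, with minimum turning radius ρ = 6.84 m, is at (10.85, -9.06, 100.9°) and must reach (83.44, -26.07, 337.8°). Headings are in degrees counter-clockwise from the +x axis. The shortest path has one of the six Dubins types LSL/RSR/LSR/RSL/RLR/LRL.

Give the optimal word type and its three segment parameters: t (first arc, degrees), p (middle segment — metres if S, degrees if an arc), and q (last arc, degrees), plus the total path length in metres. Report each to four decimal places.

RSR: t = 122.1694°, p = 67.9150 m, q = 0.9306°, L = 82.6107 m

Let ψ = atan2(Δy, Δx) = atan2(-17.01, 72.59) = -13.1882° be the start→goal bearing.
Normalize: d = |goal − start| / ρ = 74.556342/6.84 = 10.900050, α = (θ_start − ψ) mod 360° = 114.0882° = 1.991214 rad, β = (θ_goal − ψ) mod 360° = 350.9882° = 6.125899 rad.
Common terms: sin α = 0.912919, cos α = -0.408142, sin β = -0.156639, cos β = 0.987656, cos(α−β) = -0.546102, d² = 118.811091. Work in radians in the unit-radius frame; every candidate has L = ρ·(t + p + q).
LSL: p² = 2 + d² − 2cos(α−β) + 2d(sin α − sin β) = 145.219750; p = √p² = 12.050716; φ = atan2(cos β − cos α, d + sin α − sin β) = 0.116088 rad; t = (φ − α) mod 2π = 4.408059 rad, q = (β − φ) mod 2π = 6.009811 rad → L = 6.84·(4.408059 + 12.050716 + 6.009811) = 6.84·22.468586 = 153.685128 m
RSR: p² = 2 + d² − 2cos(α−β) + 2d(sin β − sin α) = 98.586841; p = √p² = 9.929091; φ = atan2(cos α − cos β, d − sin α + sin β) = -0.141044 rad; t = (α − φ) mod 2π = 2.132258 rad, q = (φ − β) mod 2π = 0.016243 rad → L = 6.84·(2.132258 + 9.929091 + 0.016243) = 6.84·12.077591 = 82.610722 m
LSR: p² = d² − 2 + 2cos(α−β) + 2d(sin α + sin β) = 132.205866; p = √p² = 11.498081; φ = atan2(−cos α − cos β, d + sin α + sin β) − atan2(−2, p) = 0.122543 rad; t = (φ − α) mod 2π = 4.414515 rad, q = (φ − β) mod 2π = 0.279830 rad → L = 6.84·(4.414515 + 11.498081 + 0.279830) = 6.84·16.192425 = 110.756187 m
RSL: p² = d² − 2 + 2cos(α−β) − 2d(sin α + sin β) = 99.231909; p = √p² = 9.961521; φ = atan2(cos α + cos β, d − sin α − sin β) − atan2(2, p) = -0.141070 rad; t = (α − φ) mod 2π = 2.132284 rad, q = (β − φ) mod 2π = 6.266969 rad → L = 6.84·(2.132284 + 9.961521 + 6.266969) = 6.84·18.360775 = 125.587700 m
RLR: c = (6 − d² + 2cos(α−β) + 2d(sin α − sin β))/8 = -11.323355, |c| > 1 → infeasible
LRL: c = (6 − d² + 2cos(α−β) − 2d(sin α − sin β))/8 = -17.152469, |c| > 1 → infeasible
Shortest: RSR with L = 82.610722 m ≈ 82.6107 m
Convert RSR to answer units (arcs ×180/π): t = 2.132258·180/π = 122.1694°, p = ρ·p = 6.84·9.929091 = 67.9150 m, q = 0.016243·180/π = 0.9306°, L = 82.6107 m.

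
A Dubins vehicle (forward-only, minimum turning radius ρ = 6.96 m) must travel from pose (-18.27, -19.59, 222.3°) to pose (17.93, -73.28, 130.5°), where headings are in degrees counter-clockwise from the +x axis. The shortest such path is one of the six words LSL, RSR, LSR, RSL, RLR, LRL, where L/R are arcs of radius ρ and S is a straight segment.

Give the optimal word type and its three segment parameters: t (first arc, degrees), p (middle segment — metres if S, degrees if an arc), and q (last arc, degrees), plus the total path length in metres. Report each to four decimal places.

LSR: t = 101.6391°, p = 55.6688 m, q = 193.4391°, L = 91.5134 m

Let ψ = atan2(Δy, Δx) = atan2(-53.69, 36.20) = -56.0105° be the start→goal bearing.
Normalize: d = |goal − start| / ρ = 64.753811/6.96 = 9.303709, α = (θ_start − ψ) mod 360° = 278.3105° = 4.857435 rad, β = (θ_goal − ψ) mod 360° = 186.5105° = 3.255223 rad.
Common terms: sin α = -0.989499, cos α = 0.144538, sin β = -0.113386, cos β = -0.993551, cos(α−β) = -0.031411, d² = 86.558993. Work in radians in the unit-radius frame; every candidate has L = ρ·(t + p + q).
LSL: p² = 2 + d² − 2cos(α−β) + 2d(sin α − sin β) = 72.319608; p = √p² = 8.504094; φ = atan2(cos β − cos α, d + sin α − sin β) = -0.134231 rad; t = (φ − α) mod 2π = 1.291519 rad, q = (β − φ) mod 2π = 3.389454 rad → L = 6.96·(1.291519 + 8.504094 + 3.389454) = 6.96·13.185067 = 91.768064 m
RSR: p² = 2 + d² − 2cos(α−β) + 2d(sin β − sin α) = 104.924020; p = √p² = 10.243243; φ = atan2(cos α − cos β, d − sin α + sin β) = 0.111336 rad; t = (α − φ) mod 2π = 4.746099 rad, q = (φ − β) mod 2π = 3.139299 rad → L = 6.96·(4.746099 + 10.243243 + 3.139299) = 6.96·18.128640 = 126.175336 m
LSR: p² = d² − 2 + 2cos(α−β) + 2d(sin α + sin β) = 63.974327; p = √p² = 7.998395; φ = atan2(−cos α − cos β, d + sin α + sin β) − atan2(−2, p) = 0.348186 rad; t = (φ − α) mod 2π = 1.773936 rad, q = (φ − β) mod 2π = 3.376148 rad → L = 6.96·(1.773936 + 7.998395 + 3.376148) = 6.96·13.148480 = 91.513421 m
RSL: p² = d² − 2 + 2cos(α−β) − 2d(sin α + sin β) = 105.018015; p = √p² = 10.247830; φ = atan2(cos α + cos β, d − sin α − sin β) − atan2(2, p) = -0.274144 rad; t = (α − φ) mod 2π = 5.131580 rad, q = (β − φ) mod 2π = 3.529367 rad → L = 6.96·(5.131580 + 10.247830 + 3.529367) = 6.96·18.908777 = 131.605086 m
RLR: c = (6 − d² + 2cos(α−β) + 2d(sin α − sin β))/8 = -12.115503, |c| > 1 → infeasible
LRL: c = (6 − d² + 2cos(α−β) − 2d(sin α − sin β))/8 = -8.039951, |c| > 1 → infeasible
Shortest: LSR with L = 91.513421 m ≈ 91.5134 m
Convert LSR to answer units (arcs ×180/π): t = 1.773936·180/π = 101.6391°, p = ρ·p = 6.96·7.998395 = 55.6688 m, q = 3.376148·180/π = 193.4391°, L = 91.5134 m.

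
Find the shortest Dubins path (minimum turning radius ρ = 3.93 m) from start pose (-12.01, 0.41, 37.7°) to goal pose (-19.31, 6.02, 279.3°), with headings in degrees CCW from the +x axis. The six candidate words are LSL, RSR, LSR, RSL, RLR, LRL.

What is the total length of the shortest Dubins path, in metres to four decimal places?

19.8685 m

Let ψ = atan2(Δy, Δx) = atan2(5.61, -7.30) = 142.4580° be the start→goal bearing.
Normalize: d = |goal − start| / ρ = 9.206633/3.93 = 2.342655, α = (θ_start − ψ) mod 360° = 255.2420° = 4.454814 rad, β = (θ_goal − ψ) mod 360° = 136.8420° = 2.388344 rad.
Common terms: sin α = -0.967011, cos α = -0.254736, sin β = 0.684012, cos β = -0.729471, cos(α−β) = -0.475624, d² = 5.488032. Work in radians in the unit-radius frame; every candidate has L = ρ·(t + p + q).
LSL: p² = 2 + d² − 2cos(α−β) + 2d(sin α − sin β) = 0.703728; p = √p² = 0.838885; φ = atan2(cos β − cos α, d + sin α − sin β) = -0.601538 rad; t = (φ − α) mod 2π = 1.226834 rad, q = (β − φ) mod 2π = 2.989882 rad → L = 3.93·(1.226834 + 0.838885 + 2.989882) = 3.93·5.055600 = 19.868509 m
RSR: p² = 2 + d² − 2cos(α−β) + 2d(sin β − sin α) = 16.174833; p = √p² = 4.021795; φ = atan2(cos α − cos β, d − sin α + sin β) = 0.118316 rad; t = (α − φ) mod 2π = 4.336498 rad, q = (φ − β) mod 2π = 4.013158 rad → L = 3.93·(4.336498 + 4.021795 + 4.013158) = 3.93·12.371450 = 48.619798 m
LSR: p² = d² − 2 + 2cos(α−β) + 2d(sin α + sin β) = 1.210848; p = √p² = 1.100386; φ = atan2(−cos α − cos β, d + sin α + sin β) − atan2(−2, p) = 1.513576 rad; t = (φ − α) mod 2π = 3.341948 rad, q = (φ − β) mod 2π = 5.408418 rad → L = 3.93·(3.341948 + 1.100386 + 5.408418) = 3.93·9.850751 = 38.713451 m
RSL: p² = d² − 2 + 2cos(α−β) − 2d(sin α + sin β) = 3.862718; p = √p² = 1.965380; φ = atan2(cos α + cos β, d − sin α − sin β) − atan2(2, p) = -1.152761 rad; t = (α − φ) mod 2π = 5.607575 rad, q = (β − φ) mod 2π = 3.541105 rad → L = 3.93·(5.607575 + 1.965380 + 3.541105) = 3.93·11.114060 = 43.678257 m
RLR: c = (6 − d² + 2cos(α−β) + 2d(sin α − sin β))/8 = -1.021854, |c| > 1 → infeasible
LRL: c = (6 − d² + 2cos(α−β) − 2d(sin α − sin β))/8 = 0.912034; p = 2π − arccos c = 5.860606 rad; φ = atan2(cos β − cos α, d + sin α − sin β) = -0.601538 rad; t = (φ − α + p/2) mod 2π = 4.157136 rad, q = (β − α − t + p) mod 2π = 5.920185 rad → L = 3.93·(4.157136 + 5.860606 + 5.920185) = 3.93·15.937927 = 62.636053 m
Shortest: LSL with L = 19.868509 m ≈ 19.8685 m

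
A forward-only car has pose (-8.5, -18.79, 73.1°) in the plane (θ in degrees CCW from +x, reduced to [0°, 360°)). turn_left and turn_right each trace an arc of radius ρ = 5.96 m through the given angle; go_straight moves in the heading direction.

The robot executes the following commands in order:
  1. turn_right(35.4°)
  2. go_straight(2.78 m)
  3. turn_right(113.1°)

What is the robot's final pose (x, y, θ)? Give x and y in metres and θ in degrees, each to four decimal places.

(5.1698, -17.3202, 284.6000°)

set_pose: (x, y, θ) = (-8.5000, -18.7900, 73.1000°), ρ = 5.96
turn_right(35.4°): centre at ρ to the right, rotate −35.4° → (-6.4421, -15.8069, 37.7000°)
go_straight(2.78): x += 2.78·cos θ, y += 2.78·sin θ → (-4.2425, -14.1068, 37.7000°)
turn_right(113.1°): centre at ρ to the right, rotate −113.1° → (5.1698, -17.3202, -75.4000° ≡ 284.6000°)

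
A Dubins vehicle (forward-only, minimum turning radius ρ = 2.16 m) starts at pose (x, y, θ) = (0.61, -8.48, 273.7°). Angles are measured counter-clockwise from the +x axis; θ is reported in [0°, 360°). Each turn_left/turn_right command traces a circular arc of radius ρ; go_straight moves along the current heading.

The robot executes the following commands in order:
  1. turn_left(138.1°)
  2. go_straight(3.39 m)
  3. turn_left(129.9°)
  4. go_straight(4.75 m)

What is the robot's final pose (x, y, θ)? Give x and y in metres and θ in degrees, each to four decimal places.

(0.0499, -3.6584, 181.7000°)

set_pose: (x, y, θ) = (0.6100, -8.4800, 273.7000°), ρ = 2.16
turn_left(138.1°): centre at ρ to the left, rotate +138.1° → (4.4629, -9.6764, 411.8000° ≡ 51.8000°)
go_straight(3.39): x += 3.39·cos θ, y += 3.39·sin θ → (6.5594, -7.0123, 51.8000°)
turn_left(129.9°): centre at ρ to the left, rotate +129.9° → (4.7978, -3.5175, 181.7000°)
go_straight(4.75): x += 4.75·cos θ, y += 4.75·sin θ → (0.0499, -3.6584, 181.7000°)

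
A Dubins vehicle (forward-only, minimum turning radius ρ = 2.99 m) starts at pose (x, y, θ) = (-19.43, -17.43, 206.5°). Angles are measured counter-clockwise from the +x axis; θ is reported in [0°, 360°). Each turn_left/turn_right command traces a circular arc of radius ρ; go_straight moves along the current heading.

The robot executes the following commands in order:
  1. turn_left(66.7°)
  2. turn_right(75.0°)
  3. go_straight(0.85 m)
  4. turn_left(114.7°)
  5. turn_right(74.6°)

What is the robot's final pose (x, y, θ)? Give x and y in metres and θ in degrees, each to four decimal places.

(-24.8429, -32.0279, 238.3000°)

set_pose: (x, y, θ) = (-19.4300, -17.4300, 206.5000°), ρ = 2.99
turn_left(66.7°): centre at ρ to the left, rotate +66.7° → (-21.0812, -20.2728, 273.2000°)
turn_right(75.0°): centre at ρ to the right, rotate −75.0° → (-23.1327, -23.2801, 198.2000°)
go_straight(0.85): x += 0.85·cos θ, y += 0.85·sin θ → (-23.9401, -23.5456, 198.2000°)
turn_left(114.7°): centre at ρ to the left, rotate +114.7° → (-25.1966, -28.4213, 312.9000°)
turn_right(74.6°): centre at ρ to the right, rotate −74.6° → (-24.8429, -32.0279, 238.3000°)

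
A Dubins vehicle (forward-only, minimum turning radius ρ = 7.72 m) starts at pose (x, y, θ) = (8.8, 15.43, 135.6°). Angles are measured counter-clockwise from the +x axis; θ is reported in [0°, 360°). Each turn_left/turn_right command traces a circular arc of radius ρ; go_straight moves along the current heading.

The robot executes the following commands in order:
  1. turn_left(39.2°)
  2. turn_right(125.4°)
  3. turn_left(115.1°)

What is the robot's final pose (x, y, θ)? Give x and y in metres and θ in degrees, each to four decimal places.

(-4.8621, 42.7779, 164.5000°)

set_pose: (x, y, θ) = (8.8000, 15.4300, 135.6000°), ρ = 7.72
turn_left(39.2°): centre at ρ to the left, rotate +39.2° → (4.0983, 17.6025, 174.8000°)
turn_right(125.4°): centre at ρ to the right, rotate −125.4° → (-1.0636, 30.3147, 49.4000°)
turn_left(115.1°): centre at ρ to the left, rotate +115.1° → (-4.8621, 42.7779, 164.5000°)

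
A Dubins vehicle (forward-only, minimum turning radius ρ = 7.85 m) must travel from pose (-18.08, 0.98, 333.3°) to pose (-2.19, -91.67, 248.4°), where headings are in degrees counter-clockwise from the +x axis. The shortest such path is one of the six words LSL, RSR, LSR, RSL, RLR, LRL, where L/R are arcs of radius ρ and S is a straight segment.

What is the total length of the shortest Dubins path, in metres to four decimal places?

95.2619 m

Let ψ = atan2(Δy, Δx) = atan2(-92.65, 15.89) = -80.2681° be the start→goal bearing.
Normalize: d = |goal − start| / ρ = 94.002737/7.85 = 11.974871, α = (θ_start − ψ) mod 360° = 53.5681° = 0.934940 rad, β = (θ_goal − ψ) mod 360° = 328.6681° = 5.736341 rad.
Common terms: sin α = 0.804564, cos α = 0.593867, sin β = -0.519994, cos β = 0.854170, cos(α−β) = 0.088894, d² = 143.397535. Work in radians in the unit-radius frame; every candidate has L = ρ·(t + p + q).
LSL: p² = 2 + d² − 2cos(α−β) + 2d(sin α − sin β) = 176.942566; p = √p² = 13.301976; φ = atan2(cos β − cos α, d + sin α − sin β) = 0.019570 rad; t = (φ − α) mod 2π = 5.367815 rad, q = (β − φ) mod 2π = 5.716771 rad → L = 7.85·(5.367815 + 13.301976 + 5.716771) = 7.85·24.386562 = 191.434513 m
RSR: p² = 2 + d² − 2cos(α−β) + 2d(sin β − sin α) = 113.496926; p = √p² = 10.653494; φ = atan2(cos α − cos β, d − sin α + sin β) = -0.024436 rad; t = (α − φ) mod 2π = 0.959376 rad, q = (φ − β) mod 2π = 0.522408 rad → L = 7.85·(0.959376 + 10.653494 + 0.522408) = 7.85·12.135278 = 95.261934 m
LSR: p² = d² − 2 + 2cos(α−β) + 2d(sin α + sin β) = 148.390685; p = √p² = 12.181572; φ = atan2(−cos α − cos β, d + sin α + sin β) − atan2(−2, p) = 0.045159 rad; t = (φ − α) mod 2π = 5.393404 rad, q = (φ − β) mod 2π = 0.592004 rad → L = 7.85·(5.393404 + 12.181572 + 0.592004) = 7.85·18.166980 = 142.610789 m
RSL: p² = d² − 2 + 2cos(α−β) − 2d(sin α + sin β) = 134.759963; p = √p² = 11.608616; φ = atan2(cos α + cos β, d − sin α − sin β) − atan2(2, p) = -0.047372 rad; t = (α − φ) mod 2π = 0.982312 rad, q = (β − φ) mod 2π = 5.783713 rad → L = 7.85·(0.982312 + 11.608616 + 5.783713) = 7.85·18.374642 = 144.240936 m
RLR: c = (6 − d² + 2cos(α−β) + 2d(sin α − sin β))/8 = -13.187116, |c| > 1 → infeasible
LRL: c = (6 − d² + 2cos(α−β) − 2d(sin α − sin β))/8 = -21.117821, |c| > 1 → infeasible
Shortest: RSR with L = 95.261934 m ≈ 95.2619 m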